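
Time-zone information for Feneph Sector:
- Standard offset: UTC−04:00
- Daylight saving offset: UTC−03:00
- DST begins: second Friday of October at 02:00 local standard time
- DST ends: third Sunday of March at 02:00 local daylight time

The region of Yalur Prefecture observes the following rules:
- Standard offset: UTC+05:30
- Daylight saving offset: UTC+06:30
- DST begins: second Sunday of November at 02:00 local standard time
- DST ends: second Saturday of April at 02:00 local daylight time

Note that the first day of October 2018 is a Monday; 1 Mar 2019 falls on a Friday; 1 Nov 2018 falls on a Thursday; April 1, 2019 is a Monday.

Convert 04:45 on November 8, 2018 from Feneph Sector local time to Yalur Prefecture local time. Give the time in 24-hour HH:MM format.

1 October 2018 is a Monday, so the first Friday is October 5 and the second is October 12.
1 March 2019 is a Friday, so the first Sunday is March 3 and the third is March 17.
November 8, 2018 falls between 12 October 2018 and 17 March 2019, so daylight saving is in effect and Feneph Sector is at UTC−03:00.
04:45 Feneph Sector + 3h = 07:45 UTC.
1 November 2018 is a Thursday, so the first Sunday is November 4 and the second is November 11.
1 April 2019 is a Monday, so the first Saturday is April 6 and the second is April 13.
At the standard offset (UTC+05:30), 07:45 UTC + 5h30m = 13:15 Yalur Prefecture standard time.
Daylight saving runs 11 November 2018 – 13 April 2019; the standard-time date in Yalur Prefecture, November 8, 2018, is outside that window, so Yalur Prefecture is on standard time at UTC+05:30.
07:45 UTC + 5h30m = 13:15 Yalur Prefecture.

13:15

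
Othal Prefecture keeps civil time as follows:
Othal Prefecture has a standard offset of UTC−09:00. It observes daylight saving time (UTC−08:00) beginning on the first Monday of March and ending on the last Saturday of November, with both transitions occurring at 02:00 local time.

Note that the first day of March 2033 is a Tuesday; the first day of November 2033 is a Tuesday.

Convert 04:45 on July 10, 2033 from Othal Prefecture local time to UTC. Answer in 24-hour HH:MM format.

1 March 2033 is a Tuesday, so the first Monday is March 7.
1 November 2033 is a Tuesday, so Saturdays fall on 5, 12, 19, 26; the last is November 26.
July 10, 2033 falls between 7 March and 26 November, so daylight saving is in effect and Othal Prefecture is at UTC−08:00.
04:45 local + 8h = 12:45 UTC.

12:45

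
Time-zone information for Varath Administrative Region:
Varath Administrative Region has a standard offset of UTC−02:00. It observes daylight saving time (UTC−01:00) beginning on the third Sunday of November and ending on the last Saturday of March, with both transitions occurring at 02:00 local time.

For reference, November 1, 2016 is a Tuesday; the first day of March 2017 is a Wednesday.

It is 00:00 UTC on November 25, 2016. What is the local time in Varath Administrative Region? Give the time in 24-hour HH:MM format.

1 November 2016 is a Tuesday, so the first Sunday is November 6 and the third is November 20.
1 March 2017 is a Wednesday, so Saturdays fall on 4, 11, 18, 25; the last is March 25.
At the standard offset (UTC−02:00), 00:00 UTC − 2h = 22:00 Varath Administrative Region standard time (rolling into the previous day, 24 November 2016).
The standard-time date in Varath Administrative Region, November 24, 2016, falls between 20 November 2016 and 25 March 2017, so daylight saving is in effect and Varath Administrative Region is at UTC−01:00.
00:00 UTC − 1h = 23:00 local (rolling into the previous day, 24 November 2016).

23:00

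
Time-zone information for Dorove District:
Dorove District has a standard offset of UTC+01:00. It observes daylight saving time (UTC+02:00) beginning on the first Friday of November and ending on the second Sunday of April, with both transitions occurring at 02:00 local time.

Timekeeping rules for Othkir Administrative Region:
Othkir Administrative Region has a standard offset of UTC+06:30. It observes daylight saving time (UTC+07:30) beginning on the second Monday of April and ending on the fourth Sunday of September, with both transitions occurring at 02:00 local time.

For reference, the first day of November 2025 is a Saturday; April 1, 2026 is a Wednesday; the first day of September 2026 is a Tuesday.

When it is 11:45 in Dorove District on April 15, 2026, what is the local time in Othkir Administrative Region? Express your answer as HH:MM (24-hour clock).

1 November 2025 is a Saturday, so the first Friday is November 7.
1 April 2026 is a Wednesday, so the first Sunday is April 5 and the second is April 12.
April 15, 2026 is outside the daylight-saving period (7 November 2025 – 12 April 2026), so Dorove District is on standard time, UTC+01:00.
11:45 Dorove District − 1h = 10:45 UTC.
1 April 2026 is a Wednesday, so the first Monday is April 6 and the second is April 13.
1 September 2026 is a Tuesday, so the first Sunday is September 6 and the fourth is September 27.
At the standard offset (UTC+06:30), 10:45 UTC + 6h30m = 17:15 Othkir Administrative Region standard time.
The standard-time date in Othkir Administrative Region, April 15, 2026, lies within the daylight-saving period (13 April – 27 September), so Othkir Administrative Region is on daylight time, UTC+07:30.
10:45 UTC + 7h30m = 18:15 Othkir Administrative Region.

18:15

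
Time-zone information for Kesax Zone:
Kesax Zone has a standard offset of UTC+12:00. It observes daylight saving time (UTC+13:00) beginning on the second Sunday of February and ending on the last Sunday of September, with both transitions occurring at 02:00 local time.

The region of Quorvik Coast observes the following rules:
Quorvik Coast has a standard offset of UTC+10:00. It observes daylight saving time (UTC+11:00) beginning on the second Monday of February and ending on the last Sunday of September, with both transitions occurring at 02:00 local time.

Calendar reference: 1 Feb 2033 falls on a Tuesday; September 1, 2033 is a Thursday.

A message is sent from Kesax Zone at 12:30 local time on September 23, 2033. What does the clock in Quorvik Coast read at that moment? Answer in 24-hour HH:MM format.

10:30

1 February 2033 is a Tuesday, so the first Sunday is February 6 and the second is February 13.
1 September 2033 is a Thursday, so Sundays fall on 4, 11, 18, 25; the last is September 25.
September 23, 2033 lies within the daylight-saving period (13 February – 25 September), so Kesax Zone is on daylight time, UTC+13:00.
12:30 Kesax Zone − 13h = 23:30 UTC (rolling into the previous day, 22 September 2033).
1 February 2033 is a Tuesday, so the first Monday is February 7 and the second is February 14.
1 September 2033 is a Thursday, so Sundays fall on 4, 11, 18, 25; the last is September 25.
At the standard offset (UTC+10:00), 23:30 UTC + 10h = 09:30 Quorvik Coast standard time (rolling into the next day, 23 September 2033).
Daylight saving runs 14 February – 25 September; the standard-time date in Quorvik Coast, September 23, 2033, is inside that window, so Quorvik Coast is at UTC+11:00.
23:30 UTC + 11h = 10:30 Quorvik Coast (rolling into the next day, 23 September 2033).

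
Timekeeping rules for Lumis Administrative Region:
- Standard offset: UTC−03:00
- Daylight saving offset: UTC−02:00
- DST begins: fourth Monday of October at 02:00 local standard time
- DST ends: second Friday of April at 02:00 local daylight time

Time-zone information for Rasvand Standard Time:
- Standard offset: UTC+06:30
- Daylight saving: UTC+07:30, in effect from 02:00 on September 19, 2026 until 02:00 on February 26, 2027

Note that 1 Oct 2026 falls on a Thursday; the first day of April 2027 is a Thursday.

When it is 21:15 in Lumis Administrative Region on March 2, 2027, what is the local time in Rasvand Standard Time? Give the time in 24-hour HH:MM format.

1 October 2026 is a Thursday, so the first Monday is October 5 and the fourth is October 26.
1 April 2027 is a Thursday, so the first Friday is April 2 and the second is April 9.
Daylight saving runs 26 October 2026 – 9 April 2027; March 2, 2027 is inside that window, so Lumis Administrative Region is at UTC−02:00.
21:15 Lumis Administrative Region + 2h = 23:15 UTC.
At the standard offset (UTC+06:30), 23:15 UTC + 6h30m = 05:45 Rasvand Standard Time standard time (rolling into the next day, 3 March 2027).
The standard-time date in Rasvand Standard Time, March 3, 2027, is outside the daylight-saving period (19 September 2026 – 26 February 2027), so Rasvand Standard Time is on standard time, UTC+06:30.
23:15 UTC + 6h30m = 05:45 Rasvand Standard Time (rolling into the next day, 3 March 2027).

05:45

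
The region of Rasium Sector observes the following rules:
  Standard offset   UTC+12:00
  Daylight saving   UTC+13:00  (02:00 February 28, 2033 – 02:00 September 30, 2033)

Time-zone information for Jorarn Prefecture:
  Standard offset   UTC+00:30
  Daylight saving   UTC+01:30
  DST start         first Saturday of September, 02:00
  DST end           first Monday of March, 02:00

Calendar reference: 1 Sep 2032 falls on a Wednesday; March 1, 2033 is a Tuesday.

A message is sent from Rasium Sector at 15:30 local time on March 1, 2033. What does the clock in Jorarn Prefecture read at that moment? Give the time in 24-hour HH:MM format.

04:00

Daylight saving runs 28 February – 30 September; March 1, 2033 is inside that window, so Rasium Sector is at UTC+13:00.
15:30 Rasium Sector − 13h = 02:30 UTC.
1 September 2032 is a Wednesday, so the first Saturday is September 4.
1 March 2033 is a Tuesday, so the first Monday is March 7.
At the standard offset (UTC+00:30), 02:30 UTC + 0h30m = 03:00 Jorarn Prefecture standard time.
The standard-time date in Jorarn Prefecture, March 1, 2033, falls between 4 September 2032 and 7 March 2033, so daylight saving is in effect and Jorarn Prefecture is at UTC+01:30.
02:30 UTC + 1h30m = 04:00 Jorarn Prefecture.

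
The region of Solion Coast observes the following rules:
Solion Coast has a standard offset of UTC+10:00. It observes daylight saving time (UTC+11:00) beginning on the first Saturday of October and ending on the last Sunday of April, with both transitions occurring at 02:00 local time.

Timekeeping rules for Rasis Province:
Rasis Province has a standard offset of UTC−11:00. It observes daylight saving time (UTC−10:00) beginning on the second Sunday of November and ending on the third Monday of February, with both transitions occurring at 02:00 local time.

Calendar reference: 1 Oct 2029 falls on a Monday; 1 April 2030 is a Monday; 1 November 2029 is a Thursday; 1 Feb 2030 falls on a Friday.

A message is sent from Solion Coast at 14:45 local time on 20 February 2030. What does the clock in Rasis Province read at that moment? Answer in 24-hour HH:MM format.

16:45

1 October 2029 is a Monday, so the first Saturday is October 6.
1 April 2030 is a Monday, so Sundays fall on 7, 14, 21, 28; the last is April 28.
20 February 2030 lies within the daylight-saving period (6 October 2029 – 28 April 2030), so Solion Coast is on daylight time, UTC+11:00.
14:45 Solion Coast − 11h = 03:45 UTC.
1 November 2029 is a Thursday, so the first Sunday is November 4 and the second is November 11.
1 February 2030 is a Friday, so the first Monday is February 4 and the third is February 18.
At the standard offset (UTC−11:00), 03:45 UTC − 11h = 16:45 Rasis Province standard time (rolling into the previous day, 19 February 2030).
The standard-time date in Rasis Province, 19 February 2030, does not fall between 11 November 2029 and 18 February 2030, so daylight saving is not in effect and Rasis Province is at UTC−11:00.
03:45 UTC − 11h = 16:45 Rasis Province (rolling into the previous day, 19 February 2030).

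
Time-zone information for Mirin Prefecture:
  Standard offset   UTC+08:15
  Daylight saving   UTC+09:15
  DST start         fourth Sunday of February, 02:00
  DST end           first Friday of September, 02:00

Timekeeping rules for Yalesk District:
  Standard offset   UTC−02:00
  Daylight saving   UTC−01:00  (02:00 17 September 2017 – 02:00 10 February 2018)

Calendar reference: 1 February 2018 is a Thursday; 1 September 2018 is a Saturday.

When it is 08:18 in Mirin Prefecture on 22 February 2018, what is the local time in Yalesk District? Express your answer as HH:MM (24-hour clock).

1 February 2018 is a Thursday, so the first Sunday is February 4 and the fourth is February 25.
1 September 2018 is a Saturday, so the first Friday is September 7.
22 February 2018 is outside the daylight-saving period (25 February – 7 September), so Mirin Prefecture is on standard time, UTC+08:15.
08:18 Mirin Prefecture − 8h15m = 00:03 UTC.
At the standard offset (UTC−02:00), 00:03 UTC − 2h = 22:03 Yalesk District standard time (rolling into the previous day, 21 February 2018).
The standard-time date in Yalesk District, 21 February 2018, does not fall between 17 September 2017 and 10 February 2018, so daylight saving is not in effect and Yalesk District is at UTC−02:00.
00:03 UTC − 2h = 22:03 Yalesk District (rolling into the previous day, 21 February 2018).

22:03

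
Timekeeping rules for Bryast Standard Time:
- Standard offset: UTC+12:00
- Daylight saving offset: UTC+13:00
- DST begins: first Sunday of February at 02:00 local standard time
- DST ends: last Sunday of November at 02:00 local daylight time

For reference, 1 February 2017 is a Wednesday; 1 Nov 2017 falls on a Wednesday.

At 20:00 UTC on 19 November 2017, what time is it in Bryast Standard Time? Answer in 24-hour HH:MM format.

09:00

1 February 2017 is a Wednesday, so the first Sunday is February 5.
1 November 2017 is a Wednesday, so Sundays fall on 5, 12, 19, 26; the last is November 26.
At the standard offset (UTC+12:00), 20:00 UTC + 12h = 08:00 Bryast Standard Time standard time (rolling into the next day, 20 November 2017).
Daylight saving runs 5 February – 26 November; the standard-time date in Bryast Standard Time, 20 November 2017, is inside that window, so Bryast Standard Time is at UTC+13:00.
20:00 UTC + 13h = 09:00 local (rolling into the next day, 20 November 2017).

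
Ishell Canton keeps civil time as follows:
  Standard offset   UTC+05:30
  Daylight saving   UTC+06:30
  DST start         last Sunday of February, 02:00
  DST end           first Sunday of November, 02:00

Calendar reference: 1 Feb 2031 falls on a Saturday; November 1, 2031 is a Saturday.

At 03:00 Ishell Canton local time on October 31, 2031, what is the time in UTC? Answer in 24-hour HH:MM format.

1 February 2031 is a Saturday, so Sundays fall on 2, 9, 16, 23; the last is February 23.
1 November 2031 is a Saturday, so the first Sunday is November 2.
Daylight saving runs 23 February – 2 November; October 31, 2031 is inside that window, so Ishell Canton is at UTC+06:30.
03:00 local − 6h30m = 20:30 UTC (rolling into the previous day, 30 October 2031).

20:30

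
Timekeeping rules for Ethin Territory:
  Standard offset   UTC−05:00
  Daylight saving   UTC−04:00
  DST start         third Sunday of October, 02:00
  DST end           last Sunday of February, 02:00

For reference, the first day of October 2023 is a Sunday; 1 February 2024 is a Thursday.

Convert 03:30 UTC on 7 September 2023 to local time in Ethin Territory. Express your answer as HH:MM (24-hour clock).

22:30

1 October 2023 is a Sunday, so the first Sunday is October 1 and the third is October 15.
1 February 2024 is a Thursday, so Sundays fall on 4, 11, 18, 25; the last is February 25.
At the standard offset (UTC−05:00), 03:30 UTC − 5h = 22:30 Ethin Territory standard time (rolling into the previous day, 6 September 2023).
The standard-time date in Ethin Territory, 6 September 2023, is outside the daylight-saving period (15 October 2023 – 25 February 2024), so Ethin Territory is on standard time, UTC−05:00.
03:30 UTC − 5h = 22:30 local (rolling into the previous day, 6 September 2023).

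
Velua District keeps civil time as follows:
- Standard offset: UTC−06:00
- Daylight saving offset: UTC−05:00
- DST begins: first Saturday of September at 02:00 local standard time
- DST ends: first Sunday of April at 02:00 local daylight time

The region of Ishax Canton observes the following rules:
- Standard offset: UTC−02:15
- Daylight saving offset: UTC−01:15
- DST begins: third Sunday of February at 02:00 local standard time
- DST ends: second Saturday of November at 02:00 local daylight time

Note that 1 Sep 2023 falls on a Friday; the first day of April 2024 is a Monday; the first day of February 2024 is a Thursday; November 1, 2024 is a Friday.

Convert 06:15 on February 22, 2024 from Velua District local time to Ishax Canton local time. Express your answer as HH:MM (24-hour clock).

10:00

1 September 2023 is a Friday, so the first Saturday is September 2.
1 April 2024 is a Monday, so the first Sunday is April 7.
Daylight saving runs 2 September 2023 – 7 April 2024; February 22, 2024 is inside that window, so Velua District is at UTC−05:00.
06:15 Velua District + 5h = 11:15 UTC.
1 February 2024 is a Thursday, so the first Sunday is February 4 and the third is February 18.
1 November 2024 is a Friday, so the first Saturday is November 2 and the second is November 9.
At the standard offset (UTC−02:15), 11:15 UTC − 2h15m = 09:00 Ishax Canton standard time.
The standard-time date in Ishax Canton, February 22, 2024, lies within the daylight-saving period (18 February – 9 November), so Ishax Canton is on daylight time, UTC−01:15.
11:15 UTC − 1h15m = 10:00 Ishax Canton.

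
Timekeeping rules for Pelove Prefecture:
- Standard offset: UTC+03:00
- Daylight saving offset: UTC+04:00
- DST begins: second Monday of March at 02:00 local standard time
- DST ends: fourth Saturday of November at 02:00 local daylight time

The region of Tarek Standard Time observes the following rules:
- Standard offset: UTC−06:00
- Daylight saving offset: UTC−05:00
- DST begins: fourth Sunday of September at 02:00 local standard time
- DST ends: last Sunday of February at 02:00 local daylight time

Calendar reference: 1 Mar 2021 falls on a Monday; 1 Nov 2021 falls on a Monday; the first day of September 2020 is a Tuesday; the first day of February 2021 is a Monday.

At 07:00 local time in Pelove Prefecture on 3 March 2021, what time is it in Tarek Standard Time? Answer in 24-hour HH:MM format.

22:00

1 March 2021 is a Monday, so the first Monday is March 1 and the second is March 8.
1 November 2021 is a Monday, so the first Saturday is November 6 and the fourth is November 27.
3 March 2021 does not fall between 8 March and 27 November, so daylight saving is not in effect and Pelove Prefecture is at UTC+03:00.
07:00 Pelove Prefecture − 3h = 04:00 UTC.
1 September 2020 is a Tuesday, so the first Sunday is September 6 and the fourth is September 27.
1 February 2021 is a Monday, so Sundays fall on 7, 14, 21, 28; the last is February 28.
At the standard offset (UTC−06:00), 04:00 UTC − 6h = 22:00 Tarek Standard Time standard time (rolling into the previous day, 2 March 2021).
The standard-time date in Tarek Standard Time, 2 March 2021, does not fall between 27 September 2020 and 28 February 2021, so daylight saving is not in effect and Tarek Standard Time is at UTC−06:00.
04:00 UTC − 6h = 22:00 Tarek Standard Time (rolling into the previous day, 2 March 2021).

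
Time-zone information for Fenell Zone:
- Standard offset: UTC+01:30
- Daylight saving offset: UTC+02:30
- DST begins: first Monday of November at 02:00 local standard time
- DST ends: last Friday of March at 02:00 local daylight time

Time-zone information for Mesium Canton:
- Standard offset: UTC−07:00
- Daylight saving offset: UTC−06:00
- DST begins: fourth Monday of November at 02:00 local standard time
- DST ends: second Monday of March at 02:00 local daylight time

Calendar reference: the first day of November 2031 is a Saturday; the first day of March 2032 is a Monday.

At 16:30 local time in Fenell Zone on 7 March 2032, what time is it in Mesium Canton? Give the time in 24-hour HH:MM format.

08:00

1 November 2031 is a Saturday, so the first Monday is November 3.
1 March 2032 is a Monday, so Fridays fall on 5, 12, 19, 26; the last is March 26.
7 March 2032 lies within the daylight-saving period (3 November 2031 – 26 March 2032), so Fenell Zone is on daylight time, UTC+02:30.
16:30 Fenell Zone − 2h30m = 14:00 UTC.
1 November 2031 is a Saturday, so the first Monday is November 3 and the fourth is November 24.
1 March 2032 is a Monday, so the first Monday is March 1 and the second is March 8.
At the standard offset (UTC−07:00), 14:00 UTC − 7h = 07:00 Mesium Canton standard time.
Daylight saving runs 24 November 2031 – 8 March 2032; the standard-time date in Mesium Canton, 7 March 2032, is inside that window, so Mesium Canton is at UTC−06:00.
14:00 UTC − 6h = 08:00 Mesium Canton.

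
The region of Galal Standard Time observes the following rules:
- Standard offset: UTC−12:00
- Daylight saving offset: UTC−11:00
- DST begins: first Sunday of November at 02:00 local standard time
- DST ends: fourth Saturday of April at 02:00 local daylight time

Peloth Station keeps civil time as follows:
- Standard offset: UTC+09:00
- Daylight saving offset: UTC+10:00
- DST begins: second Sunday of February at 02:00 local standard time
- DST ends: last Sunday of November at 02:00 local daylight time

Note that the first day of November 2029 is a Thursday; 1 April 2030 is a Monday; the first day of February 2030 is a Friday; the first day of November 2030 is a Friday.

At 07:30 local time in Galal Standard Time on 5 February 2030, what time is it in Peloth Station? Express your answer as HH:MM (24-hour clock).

03:30

1 November 2029 is a Thursday, so the first Sunday is November 4.
1 April 2030 is a Monday, so the first Saturday is April 6 and the fourth is April 27.
5 February 2030 falls between 4 November 2029 and 27 April 2030, so daylight saving is in effect and Galal Standard Time is at UTC−11:00.
07:30 Galal Standard Time + 11h = 18:30 UTC.
1 February 2030 is a Friday, so the first Sunday is February 3 and the second is February 10.
1 November 2030 is a Friday, so Sundays fall on 3, 10, 17, 24; the last is November 24.
At the standard offset (UTC+09:00), 18:30 UTC + 9h = 03:30 Peloth Station standard time (rolling into the next day, 6 February 2030).
Daylight saving runs 10 February – 24 November; the standard-time date in Peloth Station, 6 February 2030, is outside that window, so Peloth Station is on standard time at UTC+09:00.
18:30 UTC + 9h = 03:30 Peloth Station (rolling into the next day, 6 February 2030).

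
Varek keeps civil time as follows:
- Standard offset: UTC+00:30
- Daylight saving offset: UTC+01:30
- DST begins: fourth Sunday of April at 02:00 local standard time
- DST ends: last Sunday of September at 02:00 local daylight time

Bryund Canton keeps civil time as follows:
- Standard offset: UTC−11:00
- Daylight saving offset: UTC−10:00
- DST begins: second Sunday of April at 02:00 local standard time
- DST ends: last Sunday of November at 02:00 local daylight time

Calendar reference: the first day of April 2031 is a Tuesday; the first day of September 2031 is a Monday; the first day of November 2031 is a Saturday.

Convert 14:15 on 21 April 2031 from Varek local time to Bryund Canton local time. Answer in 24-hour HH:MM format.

1 April 2031 is a Tuesday, so the first Sunday is April 6 and the fourth is April 27.
1 September 2031 is a Monday, so Sundays fall on 7, 14, 21, 28; the last is September 28.
21 April 2031 is outside the daylight-saving period (27 April – 28 September), so Varek is on standard time, UTC+00:30.
14:15 Varek − 0h30m = 13:45 UTC.
1 April 2031 is a Tuesday, so the first Sunday is April 6 and the second is April 13.
1 November 2031 is a Saturday, so Sundays fall on 2, 9, 16, 23, 30; the last is November 30.
At the standard offset (UTC−11:00), 13:45 UTC − 11h = 02:45 Bryund Canton standard time.
The standard-time date in Bryund Canton, 21 April 2031, falls between 13 April and 30 November, so daylight saving is in effect and Bryund Canton is at UTC−10:00.
13:45 UTC − 10h = 03:45 Bryund Canton.

03:45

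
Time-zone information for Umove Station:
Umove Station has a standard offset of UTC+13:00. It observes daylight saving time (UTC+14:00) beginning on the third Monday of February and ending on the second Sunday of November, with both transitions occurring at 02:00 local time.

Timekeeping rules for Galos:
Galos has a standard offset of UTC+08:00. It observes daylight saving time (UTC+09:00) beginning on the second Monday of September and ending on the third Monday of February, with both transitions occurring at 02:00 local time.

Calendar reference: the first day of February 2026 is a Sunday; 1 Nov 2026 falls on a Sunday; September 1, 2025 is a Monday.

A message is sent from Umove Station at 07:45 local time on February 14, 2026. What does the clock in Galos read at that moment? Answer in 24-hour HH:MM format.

03:45

1 February 2026 is a Sunday, so the first Monday is February 2 and the third is February 16.
1 November 2026 is a Sunday, so the first Sunday is November 1 and the second is November 8.
Daylight saving runs 16 February – 8 November; February 14, 2026 is outside that window, so Umove Station is on standard time at UTC+13:00.
07:45 Umove Station − 13h = 18:45 UTC (rolling into the previous day, 13 February 2026).
1 September 2025 is a Monday, so the first Monday is September 1 and the second is September 8.
1 February 2026 is a Sunday, so the first Monday is February 2 and the third is February 16.
At the standard offset (UTC+08:00), 18:45 UTC + 8h = 02:45 Galos standard time (rolling into the next day, 14 February 2026).
The standard-time date in Galos, February 14, 2026, falls between 8 September 2025 and 16 February 2026, so daylight saving is in effect and Galos is at UTC+09:00.
18:45 UTC + 9h = 03:45 Galos (rolling into the next day, 14 February 2026).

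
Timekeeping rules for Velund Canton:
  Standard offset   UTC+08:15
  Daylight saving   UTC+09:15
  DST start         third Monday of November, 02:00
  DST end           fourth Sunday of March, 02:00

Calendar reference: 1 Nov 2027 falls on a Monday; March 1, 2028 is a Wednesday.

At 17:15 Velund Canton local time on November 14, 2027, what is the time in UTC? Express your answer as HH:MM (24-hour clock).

1 November 2027 is a Monday, so the first Monday is November 1 and the third is November 15.
1 March 2028 is a Wednesday, so the first Sunday is March 5 and the fourth is March 26.
Daylight saving runs 15 November 2027 – 26 March 2028; November 14, 2027 is outside that window, so Velund Canton is on standard time at UTC+08:15.
17:15 local − 8h15m = 09:00 UTC.

09:00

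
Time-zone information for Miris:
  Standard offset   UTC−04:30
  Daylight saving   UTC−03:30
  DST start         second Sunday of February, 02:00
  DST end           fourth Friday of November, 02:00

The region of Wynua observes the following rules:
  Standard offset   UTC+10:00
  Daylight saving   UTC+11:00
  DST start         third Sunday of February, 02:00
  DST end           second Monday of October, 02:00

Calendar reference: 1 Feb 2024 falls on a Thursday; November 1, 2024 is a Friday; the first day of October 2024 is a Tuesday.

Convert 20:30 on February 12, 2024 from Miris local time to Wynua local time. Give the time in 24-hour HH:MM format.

10:00

1 February 2024 is a Thursday, so the first Sunday is February 4 and the second is February 11.
1 November 2024 is a Friday, so the first Friday is November 1 and the fourth is November 22.
February 12, 2024 lies within the daylight-saving period (11 February – 22 November), so Miris is on daylight time, UTC−03:30.
20:30 Miris + 3h30m = 00:00 UTC (rolling into the next day, 13 February 2024).
1 February 2024 is a Thursday, so the first Sunday is February 4 and the third is February 18.
1 October 2024 is a Tuesday, so the first Monday is October 7 and the second is October 14.
At the standard offset (UTC+10:00), 00:00 UTC + 10h = 10:00 Wynua standard time.
Daylight saving runs 18 February – 14 October; the standard-time date in Wynua, February 13, 2024, is outside that window, so Wynua is on standard time at UTC+10:00.
00:00 UTC + 10h = 10:00 Wynua.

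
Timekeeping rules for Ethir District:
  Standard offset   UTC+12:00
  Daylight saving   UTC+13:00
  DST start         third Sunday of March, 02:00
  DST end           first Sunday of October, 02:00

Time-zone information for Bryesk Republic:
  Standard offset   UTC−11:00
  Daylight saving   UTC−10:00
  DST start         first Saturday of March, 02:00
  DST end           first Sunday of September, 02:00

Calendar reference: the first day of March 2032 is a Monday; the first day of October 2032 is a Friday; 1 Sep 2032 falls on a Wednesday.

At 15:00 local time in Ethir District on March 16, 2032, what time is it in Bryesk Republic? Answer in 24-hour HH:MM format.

17:00

1 March 2032 is a Monday, so the first Sunday is March 7 and the third is March 21.
1 October 2032 is a Friday, so the first Sunday is October 3.
March 16, 2032 is outside the daylight-saving period (21 March – 3 October), so Ethir District is on standard time, UTC+12:00.
15:00 Ethir District − 12h = 03:00 UTC.
1 March 2032 is a Monday, so the first Saturday is March 6.
1 September 2032 is a Wednesday, so the first Sunday is September 5.
At the standard offset (UTC−11:00), 03:00 UTC − 11h = 16:00 Bryesk Republic standard time (rolling into the previous day, 15 March 2032).
The standard-time date in Bryesk Republic, March 15, 2032, lies within the daylight-saving period (6 March – 5 September), so Bryesk Republic is on daylight time, UTC−10:00.
03:00 UTC − 10h = 17:00 Bryesk Republic (rolling into the previous day, 15 March 2032).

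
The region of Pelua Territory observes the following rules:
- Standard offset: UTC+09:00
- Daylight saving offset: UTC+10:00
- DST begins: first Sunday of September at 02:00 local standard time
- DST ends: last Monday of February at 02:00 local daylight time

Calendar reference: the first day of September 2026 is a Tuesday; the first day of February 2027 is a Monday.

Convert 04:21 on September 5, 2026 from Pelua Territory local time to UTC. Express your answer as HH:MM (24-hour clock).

1 September 2026 is a Tuesday, so the first Sunday is September 6.
1 February 2027 is a Monday, so Mondays fall on 1, 8, 15, 22; the last is February 22.
September 5, 2026 does not fall between 6 September 2026 and 22 February 2027, so daylight saving is not in effect and Pelua Territory is at UTC+09:00.
04:21 local − 9h = 19:21 UTC (rolling into the previous day, 4 September 2026).

19:21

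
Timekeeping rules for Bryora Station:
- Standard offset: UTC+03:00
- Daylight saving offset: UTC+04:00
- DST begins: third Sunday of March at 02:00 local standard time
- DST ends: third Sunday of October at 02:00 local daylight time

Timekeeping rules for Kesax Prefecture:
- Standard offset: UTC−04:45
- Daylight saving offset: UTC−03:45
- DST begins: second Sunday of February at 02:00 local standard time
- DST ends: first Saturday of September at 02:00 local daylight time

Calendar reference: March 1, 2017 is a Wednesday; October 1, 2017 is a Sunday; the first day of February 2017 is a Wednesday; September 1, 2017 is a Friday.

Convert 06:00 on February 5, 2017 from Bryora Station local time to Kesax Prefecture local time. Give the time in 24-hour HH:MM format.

22:15

1 March 2017 is a Wednesday, so the first Sunday is March 5 and the third is March 19.
1 October 2017 is a Sunday, so the first Sunday is October 1 and the third is October 15.
February 5, 2017 is outside the daylight-saving period (19 March – 15 October), so Bryora Station is on standard time, UTC+03:00.
06:00 Bryora Station − 3h = 03:00 UTC.
1 February 2017 is a Wednesday, so the first Sunday is February 5 and the second is February 12.
1 September 2017 is a Friday, so the first Saturday is September 2.
At the standard offset (UTC−04:45), 03:00 UTC − 4h45m = 22:15 Kesax Prefecture standard time (rolling into the previous day, 4 February 2017).
The standard-time date in Kesax Prefecture, February 4, 2017, does not fall between 12 February and 2 September, so daylight saving is not in effect and Kesax Prefecture is at UTC−04:45.
03:00 UTC − 4h45m = 22:15 Kesax Prefecture (rolling into the previous day, 4 February 2017).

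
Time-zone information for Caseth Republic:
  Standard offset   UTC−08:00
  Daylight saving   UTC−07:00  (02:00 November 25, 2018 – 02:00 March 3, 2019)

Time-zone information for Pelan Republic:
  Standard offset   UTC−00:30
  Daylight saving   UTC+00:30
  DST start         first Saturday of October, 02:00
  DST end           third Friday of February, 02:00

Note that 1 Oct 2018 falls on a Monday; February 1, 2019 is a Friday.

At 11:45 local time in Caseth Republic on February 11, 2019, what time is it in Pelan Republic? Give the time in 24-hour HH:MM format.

February 11, 2019 lies within the daylight-saving period (25 November 2018 – 3 March 2019), so Caseth Republic is on daylight time, UTC−07:00.
11:45 Caseth Republic + 7h = 18:45 UTC.
1 October 2018 is a Monday, so the first Saturday is October 6.
1 February 2019 is a Friday, so the first Friday is February 1 and the third is February 15.
At the standard offset (UTC−00:30), 18:45 UTC − 0h30m = 18:15 Pelan Republic standard time.
The standard-time date in Pelan Republic, February 11, 2019, lies within the daylight-saving period (6 October 2018 – 15 February 2019), so Pelan Republic is on daylight time, UTC+00:30.
18:45 UTC + 0h30m = 19:15 Pelan Republic.

19:15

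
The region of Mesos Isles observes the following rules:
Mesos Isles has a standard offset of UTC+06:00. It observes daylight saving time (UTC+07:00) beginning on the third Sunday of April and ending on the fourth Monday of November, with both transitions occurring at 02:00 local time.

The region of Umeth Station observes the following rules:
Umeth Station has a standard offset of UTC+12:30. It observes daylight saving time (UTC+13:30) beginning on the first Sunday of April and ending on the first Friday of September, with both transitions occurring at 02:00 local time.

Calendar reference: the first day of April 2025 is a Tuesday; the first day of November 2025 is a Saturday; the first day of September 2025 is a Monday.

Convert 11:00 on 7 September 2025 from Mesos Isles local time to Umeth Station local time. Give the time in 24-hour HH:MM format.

1 April 2025 is a Tuesday, so the first Sunday is April 6 and the third is April 20.
1 November 2025 is a Saturday, so the first Monday is November 3 and the fourth is November 24.
7 September 2025 falls between 20 April and 24 November, so daylight saving is in effect and Mesos Isles is at UTC+07:00.
11:00 Mesos Isles − 7h = 04:00 UTC.
1 April 2025 is a Tuesday, so the first Sunday is April 6.
1 September 2025 is a Monday, so the first Friday is September 5.
At the standard offset (UTC+12:30), 04:00 UTC + 12h30m = 16:30 Umeth Station standard time.
The standard-time date in Umeth Station, 7 September 2025, is outside the daylight-saving period (6 April – 5 September), so Umeth Station is on standard time, UTC+12:30.
04:00 UTC + 12h30m = 16:30 Umeth Station.

16:30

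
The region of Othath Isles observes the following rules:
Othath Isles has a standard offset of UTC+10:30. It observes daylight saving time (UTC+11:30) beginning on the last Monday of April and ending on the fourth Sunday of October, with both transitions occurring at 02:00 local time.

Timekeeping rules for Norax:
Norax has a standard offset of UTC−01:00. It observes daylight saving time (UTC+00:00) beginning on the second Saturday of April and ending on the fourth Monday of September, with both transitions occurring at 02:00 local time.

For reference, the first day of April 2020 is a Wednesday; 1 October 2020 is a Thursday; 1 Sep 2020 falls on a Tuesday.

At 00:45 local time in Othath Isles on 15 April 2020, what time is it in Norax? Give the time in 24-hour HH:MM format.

14:15

1 April 2020 is a Wednesday, so Mondays fall on 6, 13, 20, 27; the last is April 27.
1 October 2020 is a Thursday, so the first Sunday is October 4 and the fourth is October 25.
15 April 2020 does not fall between 27 April and 25 October, so daylight saving is not in effect and Othath Isles is at UTC+10:30.
00:45 Othath Isles − 10h30m = 14:15 UTC (rolling into the previous day, 14 April 2020).
1 April 2020 is a Wednesday, so the first Saturday is April 4 and the second is April 11.
1 September 2020 is a Tuesday, so the first Monday is September 7 and the fourth is September 28.
At the standard offset (UTC−01:00), 14:15 UTC − 1h = 13:15 Norax standard time.
The standard-time date in Norax, 14 April 2020, falls between 11 April and 28 September, so daylight saving is in effect and Norax is at UTC+00:00.
14:15 UTC + 0h = 14:15 Norax.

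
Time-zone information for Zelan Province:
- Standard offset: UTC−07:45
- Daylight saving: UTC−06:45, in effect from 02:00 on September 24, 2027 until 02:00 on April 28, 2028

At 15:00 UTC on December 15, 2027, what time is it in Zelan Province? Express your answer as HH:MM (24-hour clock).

At the standard offset (UTC−07:45), 15:00 UTC − 7h45m = 07:15 Zelan Province standard time.
Daylight saving runs 24 September 2027 – 28 April 2028; the standard-time date in Zelan Province, December 15, 2027, is inside that window, so Zelan Province is at UTC−06:45.
15:00 UTC − 6h45m = 08:15 local.

08:15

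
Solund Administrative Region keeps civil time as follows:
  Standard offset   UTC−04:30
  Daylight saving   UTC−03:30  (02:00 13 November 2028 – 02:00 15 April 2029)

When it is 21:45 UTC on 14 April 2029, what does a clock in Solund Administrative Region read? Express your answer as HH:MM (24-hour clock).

At the standard offset (UTC−04:30), 21:45 UTC − 4h30m = 17:15 Solund Administrative Region standard time.
The standard-time date in Solund Administrative Region, 14 April 2029, lies within the daylight-saving period (13 November 2028 – 15 April 2029), so Solund Administrative Region is on daylight time, UTC−03:30.
21:45 UTC − 3h30m = 18:15 local.

18:15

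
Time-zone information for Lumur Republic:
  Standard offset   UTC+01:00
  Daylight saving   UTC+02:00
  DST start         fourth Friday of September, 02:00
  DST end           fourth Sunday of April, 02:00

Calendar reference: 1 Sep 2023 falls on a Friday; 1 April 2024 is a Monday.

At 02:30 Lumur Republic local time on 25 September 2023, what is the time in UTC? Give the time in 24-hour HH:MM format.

00:30

1 September 2023 is a Friday, so the first Friday is September 1 and the fourth is September 22.
1 April 2024 is a Monday, so the first Sunday is April 7 and the fourth is April 28.
Daylight saving runs 22 September 2023 – 28 April 2024; 25 September 2023 is inside that window, so Lumur Republic is at UTC+02:00.
02:30 local − 2h = 00:30 UTC.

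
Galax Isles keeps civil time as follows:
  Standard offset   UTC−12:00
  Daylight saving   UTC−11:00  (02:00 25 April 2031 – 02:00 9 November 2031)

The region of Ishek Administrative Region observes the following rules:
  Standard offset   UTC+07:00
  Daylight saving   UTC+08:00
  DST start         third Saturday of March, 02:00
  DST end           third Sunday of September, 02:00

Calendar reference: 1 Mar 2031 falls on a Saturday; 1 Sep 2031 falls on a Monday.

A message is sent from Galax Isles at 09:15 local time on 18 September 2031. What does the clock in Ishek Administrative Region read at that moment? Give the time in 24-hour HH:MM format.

04:15

18 September 2031 lies within the daylight-saving period (25 April – 9 November), so Galax Isles is on daylight time, UTC−11:00.
09:15 Galax Isles + 11h = 20:15 UTC.
1 March 2031 is a Saturday, so the first Saturday is March 1 and the third is March 15.
1 September 2031 is a Monday, so the first Sunday is September 7 and the third is September 21.
At the standard offset (UTC+07:00), 20:15 UTC + 7h = 03:15 Ishek Administrative Region standard time (rolling into the next day, 19 September 2031).
Daylight saving runs 15 March – 21 September; the standard-time date in Ishek Administrative Region, 19 September 2031, is inside that window, so Ishek Administrative Region is at UTC+08:00.
20:15 UTC + 8h = 04:15 Ishek Administrative Region (rolling into the next day, 19 September 2031).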